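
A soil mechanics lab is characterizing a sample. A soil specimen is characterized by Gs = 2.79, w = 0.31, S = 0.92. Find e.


Using the relation e = Gs * w / S
e = 2.79 * 0.31 / 0.92
e = 0.9401


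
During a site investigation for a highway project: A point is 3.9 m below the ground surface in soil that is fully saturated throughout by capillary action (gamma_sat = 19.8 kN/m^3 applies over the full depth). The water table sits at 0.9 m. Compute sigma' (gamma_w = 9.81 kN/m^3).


Total stress = gamma_sat * depth
sigma = 19.8 * 3.9 = 77.22 kPa
Pore water pressure u = gamma_w * (depth - d_wt)
u = 9.81 * (3.9 - 0.9) = 29.43 kPa
Effective stress = sigma - u
sigma' = 77.22 - 29.43 = 47.79 kPa


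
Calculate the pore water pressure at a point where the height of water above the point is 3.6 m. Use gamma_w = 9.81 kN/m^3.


Result: 35.32 kPa

Derivation:
Using u = gamma_w * h_w
u = 9.81 * 3.6
u = 35.32 kPa


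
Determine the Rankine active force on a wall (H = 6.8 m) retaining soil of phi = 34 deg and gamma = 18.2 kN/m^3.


Compute active earth pressure coefficient:
Ka = tan^2(45 - phi/2) = tan^2(28.0) = 0.282715
Compute active force:
Pa = 0.5 * Ka * gamma * H^2
Pa = 0.5 * 0.282715 * 18.2 * 6.8^2
Pa = 118.96 kN/m


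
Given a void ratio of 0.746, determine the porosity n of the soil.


Result: 0.4273

Derivation:
Using the relation n = e / (1 + e)
n = 0.746 / (1 + 0.746)
n = 0.746 / 1.746
n = 0.4273


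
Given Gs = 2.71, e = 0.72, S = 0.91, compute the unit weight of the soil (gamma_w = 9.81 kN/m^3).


Using gamma = gamma_w * (Gs + S*e) / (1 + e)
Numerator: Gs + S*e = 2.71 + 0.91*0.72 = 3.3652
Denominator: 1 + e = 1 + 0.72 = 1.72
gamma = 9.81 * 3.3652 / 1.72
gamma = 19.193 kN/m^3


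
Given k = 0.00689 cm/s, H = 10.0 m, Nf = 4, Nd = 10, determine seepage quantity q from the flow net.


Result: 0.0002756 m^3/s per m

Derivation:
Convert k to m/s for unit consistency with H:
k = 0.00689 cm/s = 0.00689 / 100 m/s = 6.89e-05 m/s
Using q = k * H * Nf / Nd
Nf / Nd = 4 / 10 = 0.4
q = 6.89e-05 * 10.0 * 0.4
q = 0.0002756 m^3/s per m


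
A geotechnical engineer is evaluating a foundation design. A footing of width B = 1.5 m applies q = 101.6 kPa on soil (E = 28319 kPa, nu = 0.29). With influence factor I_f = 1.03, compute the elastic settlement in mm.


Result: 5.077 mm

Derivation:
Using Se = q * B * (1 - nu^2) * I_f / E
1 - nu^2 = 1 - 0.29^2 = 0.9159
Se = 101.6 * 1.5 * 0.9159 * 1.03 / 28319
Se = 0.005077 m
Convert to mm: Se = 0.005077 * 1000 = 5.077 mm


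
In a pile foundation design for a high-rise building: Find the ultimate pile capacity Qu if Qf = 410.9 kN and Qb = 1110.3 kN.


Using Qu = Qf + Qb
Qu = 410.9 + 1110.3
Qu = 1521.2 kN


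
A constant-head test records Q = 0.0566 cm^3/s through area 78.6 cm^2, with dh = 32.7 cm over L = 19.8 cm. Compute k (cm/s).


Compute hydraulic gradient:
i = dh / L = 32.7 / 19.8 = 1.65152
Then apply Darcy's law:
k = Q / (A * i)
k = 0.0566 / (78.6 * 1.65152)
k = 0.0566 / 129.809
k = 0.000436 cm/s


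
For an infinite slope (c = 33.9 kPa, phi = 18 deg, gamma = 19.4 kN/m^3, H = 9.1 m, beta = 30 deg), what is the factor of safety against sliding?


Using Fs = c / (gamma*H*sin(beta)*cos(beta)) + tan(phi)/tan(beta)
Cohesion contribution = 33.9 / (19.4*9.1*sin(30)*cos(30))
Cohesion contribution = 0.443462
Friction contribution = tan(18)/tan(30) = 0.562777
Fs = 0.443462 + 0.562777
Fs = 1.006


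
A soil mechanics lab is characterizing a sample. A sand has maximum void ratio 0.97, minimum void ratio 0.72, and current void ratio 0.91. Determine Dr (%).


Using Dr = (e_max - e) / (e_max - e_min) * 100
e_max - e = 0.97 - 0.91 = 0.06
e_max - e_min = 0.97 - 0.72 = 0.25
Dr = 0.06 / 0.25 * 100
Dr = 24.0 %


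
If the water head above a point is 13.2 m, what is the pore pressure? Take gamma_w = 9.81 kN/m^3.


Result: 129.49 kPa

Derivation:
Using u = gamma_w * h_w
u = 9.81 * 13.2
u = 129.49 kPa


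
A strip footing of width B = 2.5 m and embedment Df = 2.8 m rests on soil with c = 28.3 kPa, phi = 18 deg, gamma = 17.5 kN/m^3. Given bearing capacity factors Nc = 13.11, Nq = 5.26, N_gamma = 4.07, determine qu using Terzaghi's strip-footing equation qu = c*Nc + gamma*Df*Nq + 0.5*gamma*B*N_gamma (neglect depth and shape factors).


Compute qu = c*Nc + gamma*Df*Nq + 0.5*gamma*B*N_gamma
Term 1: 28.3 * 13.11 = 371.013
Term 2: 17.5 * 2.8 * 5.26 = 257.74
Term 3: 0.5 * 17.5 * 2.5 * 4.07 = 89.03125
qu = 371.013 + 257.74 + 89.03125
qu = 717.78 kPa


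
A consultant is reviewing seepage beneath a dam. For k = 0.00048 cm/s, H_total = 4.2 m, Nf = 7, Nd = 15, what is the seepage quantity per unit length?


Convert k to m/s for unit consistency with H:
k = 0.00048 cm/s = 0.00048 / 100 m/s = 4.8e-06 m/s
Using q = k * H * Nf / Nd
Nf / Nd = 7 / 15 = 0.4667
q = 4.8e-06 * 4.2 * 0.4667
q = 9.408e-06 m^3/s per m


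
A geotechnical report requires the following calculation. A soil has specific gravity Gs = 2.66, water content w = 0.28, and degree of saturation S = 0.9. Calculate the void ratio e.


Using the relation e = Gs * w / S
e = 2.66 * 0.28 / 0.9
e = 0.8276


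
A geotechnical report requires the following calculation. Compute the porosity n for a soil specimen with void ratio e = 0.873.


Using the relation n = e / (1 + e)
n = 0.873 / (1 + 0.873)
n = 0.873 / 1.873
n = 0.4661


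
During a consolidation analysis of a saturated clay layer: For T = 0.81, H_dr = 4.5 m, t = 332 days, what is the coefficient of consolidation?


Result: 0.04941 m^2/day

Derivation:
Using cv = T * H_dr^2 / t
H_dr^2 = 4.5^2 = 20.25
cv = 0.81 * 20.25 / 332
cv = 0.04941 m^2/day


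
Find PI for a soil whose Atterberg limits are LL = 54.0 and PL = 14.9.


Using PI = LL - PL
PI = 54.0 - 14.9
PI = 39.1


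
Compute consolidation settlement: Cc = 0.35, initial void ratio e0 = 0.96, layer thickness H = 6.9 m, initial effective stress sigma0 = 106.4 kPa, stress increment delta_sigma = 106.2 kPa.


Using Sc = Cc * H / (1 + e0) * log10((sigma0 + delta_sigma) / sigma0)
Stress ratio = (106.4 + 106.2) / 106.4 = 1.99812
log10(1.99812) = 0.300622
Cc * H / (1 + e0) = 0.35 * 6.9 / (1 + 0.96) = 1.23214
Sc = 1.23214 * 0.300622
Sc = 0.3704 m


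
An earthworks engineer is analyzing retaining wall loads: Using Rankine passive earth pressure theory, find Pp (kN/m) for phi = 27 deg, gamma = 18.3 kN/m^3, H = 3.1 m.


Compute passive earth pressure coefficient:
Kp = tan^2(45 + phi/2) = tan^2(58.5) = 2.66294
Compute passive force:
Pp = 0.5 * Kp * gamma * H^2
Pp = 0.5 * 2.66294 * 18.3 * 3.1^2
Pp = 234.16 kN/m


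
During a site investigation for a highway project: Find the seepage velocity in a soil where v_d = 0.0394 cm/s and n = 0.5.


Result: 0.0788 cm/s

Derivation:
Using v_s = v_d / n
v_s = 0.0394 / 0.5
v_s = 0.0788 cm/s


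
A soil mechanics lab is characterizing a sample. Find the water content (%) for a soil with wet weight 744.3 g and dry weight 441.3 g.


Result: 68.66 %

Derivation:
Using w = (m_wet - m_dry) / m_dry * 100
m_wet - m_dry = 744.3 - 441.3 = 303.0 g
w = 303.0 / 441.3 * 100
w = 68.66 %


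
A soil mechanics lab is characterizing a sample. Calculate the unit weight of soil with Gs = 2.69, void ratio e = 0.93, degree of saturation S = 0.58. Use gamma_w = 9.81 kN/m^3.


Using gamma = gamma_w * (Gs + S*e) / (1 + e)
Numerator: Gs + S*e = 2.69 + 0.58*0.93 = 3.2294
Denominator: 1 + e = 1 + 0.93 = 1.93
gamma = 9.81 * 3.2294 / 1.93
gamma = 16.415 kN/m^3


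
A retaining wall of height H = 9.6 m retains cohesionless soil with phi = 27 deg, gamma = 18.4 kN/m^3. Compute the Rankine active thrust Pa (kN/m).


Compute active earth pressure coefficient:
Ka = tan^2(45 - phi/2) = tan^2(31.5) = 0.375525
Compute active force:
Pa = 0.5 * Ka * gamma * H^2
Pa = 0.5 * 0.375525 * 18.4 * 9.6^2
Pa = 318.4 kN/m


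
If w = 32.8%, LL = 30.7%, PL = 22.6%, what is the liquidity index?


First compute the plasticity index:
PI = LL - PL = 30.7 - 22.6 = 8.1
Then compute the liquidity index:
LI = (w - PL) / PI
LI = (32.8 - 22.6) / 8.1
LI = 1.259


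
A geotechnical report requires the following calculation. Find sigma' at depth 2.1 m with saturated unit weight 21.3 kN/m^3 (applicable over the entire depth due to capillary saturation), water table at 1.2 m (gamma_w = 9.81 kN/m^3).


Result: 35.9 kPa

Derivation:
Total stress = gamma_sat * depth
sigma = 21.3 * 2.1 = 44.73 kPa
Pore water pressure u = gamma_w * (depth - d_wt)
u = 9.81 * (2.1 - 1.2) = 8.829 kPa
Effective stress = sigma - u
sigma' = 44.73 - 8.829 = 35.9 kPa


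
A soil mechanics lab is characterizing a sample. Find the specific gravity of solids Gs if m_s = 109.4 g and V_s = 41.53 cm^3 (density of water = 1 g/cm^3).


Using Gs = m_s / (V_s * rho_w)
Since rho_w = 1 g/cm^3:
Gs = 109.4 / 41.53
Gs = 2.634


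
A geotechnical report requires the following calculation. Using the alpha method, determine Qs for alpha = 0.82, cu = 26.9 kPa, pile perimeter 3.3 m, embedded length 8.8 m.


Using Qs = alpha * cu * perimeter * L
Qs = 0.82 * 26.9 * 3.3 * 8.8
Qs = 640.56 kN


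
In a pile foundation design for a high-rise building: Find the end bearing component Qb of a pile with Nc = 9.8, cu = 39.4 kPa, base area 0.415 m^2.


Result: 160.24 kN

Derivation:
Using Qb = Nc * cu * Ab
Qb = 9.8 * 39.4 * 0.415
Qb = 160.24 kN


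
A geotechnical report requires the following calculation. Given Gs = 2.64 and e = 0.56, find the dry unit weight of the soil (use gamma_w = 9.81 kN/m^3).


Result: 16.602 kN/m^3

Derivation:
Using gamma_d = Gs * gamma_w / (1 + e)
gamma_d = 2.64 * 9.81 / (1 + 0.56)
gamma_d = 2.64 * 9.81 / 1.56
gamma_d = 16.602 kN/m^3


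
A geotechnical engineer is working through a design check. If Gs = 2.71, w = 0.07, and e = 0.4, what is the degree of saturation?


Using S = Gs * w / e
S = 2.71 * 0.07 / 0.4
S = 0.4743


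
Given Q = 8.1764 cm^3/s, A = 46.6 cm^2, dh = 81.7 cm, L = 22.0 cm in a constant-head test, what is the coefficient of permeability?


Compute hydraulic gradient:
i = dh / L = 81.7 / 22.0 = 3.71364
Then apply Darcy's law:
k = Q / (A * i)
k = 8.1764 / (46.6 * 3.71364)
k = 8.1764 / 173.055
k = 0.047247 cm/s


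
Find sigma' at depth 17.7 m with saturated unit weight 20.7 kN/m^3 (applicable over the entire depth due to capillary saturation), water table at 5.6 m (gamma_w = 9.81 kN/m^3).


Result: 247.69 kPa

Derivation:
Total stress = gamma_sat * depth
sigma = 20.7 * 17.7 = 366.39 kPa
Pore water pressure u = gamma_w * (depth - d_wt)
u = 9.81 * (17.7 - 5.6) = 118.701 kPa
Effective stress = sigma - u
sigma' = 366.39 - 118.701 = 247.69 kPa


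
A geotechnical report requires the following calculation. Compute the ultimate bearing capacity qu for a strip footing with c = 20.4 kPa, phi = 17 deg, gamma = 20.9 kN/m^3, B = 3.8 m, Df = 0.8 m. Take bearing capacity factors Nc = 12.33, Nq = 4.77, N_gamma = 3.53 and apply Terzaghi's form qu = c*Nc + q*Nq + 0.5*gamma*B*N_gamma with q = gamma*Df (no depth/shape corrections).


Compute qu = c*Nc + gamma*Df*Nq + 0.5*gamma*B*N_gamma
Term 1: 20.4 * 12.33 = 251.532
Term 2: 20.9 * 0.8 * 4.77 = 79.7544
Term 3: 0.5 * 20.9 * 3.8 * 3.53 = 140.1763
qu = 251.532 + 79.7544 + 140.1763
qu = 471.46 kPa


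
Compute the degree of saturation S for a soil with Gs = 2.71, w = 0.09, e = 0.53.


Result: 0.4602

Derivation:
Using S = Gs * w / e
S = 2.71 * 0.09 / 0.53
S = 0.4602


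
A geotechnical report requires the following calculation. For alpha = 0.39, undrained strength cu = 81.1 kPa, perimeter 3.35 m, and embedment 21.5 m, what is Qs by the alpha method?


Using Qs = alpha * cu * perimeter * L
Qs = 0.39 * 81.1 * 3.35 * 21.5
Qs = 2278.08 kN


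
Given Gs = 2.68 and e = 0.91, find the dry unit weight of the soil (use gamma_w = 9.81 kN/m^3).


Using gamma_d = Gs * gamma_w / (1 + e)
gamma_d = 2.68 * 9.81 / (1 + 0.91)
gamma_d = 2.68 * 9.81 / 1.91
gamma_d = 13.765 kN/m^3


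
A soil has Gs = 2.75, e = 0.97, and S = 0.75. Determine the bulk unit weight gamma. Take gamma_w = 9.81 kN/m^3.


Using gamma = gamma_w * (Gs + S*e) / (1 + e)
Numerator: Gs + S*e = 2.75 + 0.75*0.97 = 3.4775
Denominator: 1 + e = 1 + 0.97 = 1.97
gamma = 9.81 * 3.4775 / 1.97
gamma = 17.317 kN/m^3


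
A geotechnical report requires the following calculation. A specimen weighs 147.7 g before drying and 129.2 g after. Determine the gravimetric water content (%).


Using w = (m_wet - m_dry) / m_dry * 100
m_wet - m_dry = 147.7 - 129.2 = 18.5 g
w = 18.5 / 129.2 * 100
w = 14.32 %


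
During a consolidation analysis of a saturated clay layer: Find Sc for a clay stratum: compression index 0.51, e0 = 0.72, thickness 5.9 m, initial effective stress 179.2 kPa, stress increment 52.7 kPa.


Using Sc = Cc * H / (1 + e0) * log10((sigma0 + delta_sigma) / sigma0)
Stress ratio = (179.2 + 52.7) / 179.2 = 1.29408
log10(1.29408) = 0.111963
Cc * H / (1 + e0) = 0.51 * 5.9 / (1 + 0.72) = 1.74942
Sc = 1.74942 * 0.111963
Sc = 0.1959 m


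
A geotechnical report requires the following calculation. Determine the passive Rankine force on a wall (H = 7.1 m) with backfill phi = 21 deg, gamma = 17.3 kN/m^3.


Result: 923.13 kN/m

Derivation:
Compute passive earth pressure coefficient:
Kp = tan^2(45 + phi/2) = tan^2(55.5) = 2.117051
Compute passive force:
Pp = 0.5 * Kp * gamma * H^2
Pp = 0.5 * 2.117051 * 17.3 * 7.1^2
Pp = 923.13 kN/m


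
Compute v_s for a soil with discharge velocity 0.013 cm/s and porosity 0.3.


Using v_s = v_d / n
v_s = 0.013 / 0.3
v_s = 0.04333 cm/s


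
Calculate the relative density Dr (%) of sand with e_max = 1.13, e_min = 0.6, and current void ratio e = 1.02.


Result: 20.75 %

Derivation:
Using Dr = (e_max - e) / (e_max - e_min) * 100
e_max - e = 1.13 - 1.02 = 0.11
e_max - e_min = 1.13 - 0.6 = 0.53
Dr = 0.11 / 0.53 * 100
Dr = 20.75 %


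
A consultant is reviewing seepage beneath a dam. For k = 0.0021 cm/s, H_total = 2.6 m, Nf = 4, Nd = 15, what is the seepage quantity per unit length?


Result: 1.456e-05 m^3/s per m

Derivation:
Convert k to m/s for unit consistency with H:
k = 0.0021 cm/s = 0.0021 / 100 m/s = 2.1e-05 m/s
Using q = k * H * Nf / Nd
Nf / Nd = 4 / 15 = 0.2667
q = 2.1e-05 * 2.6 * 0.2667
q = 1.456e-05 m^3/s per m


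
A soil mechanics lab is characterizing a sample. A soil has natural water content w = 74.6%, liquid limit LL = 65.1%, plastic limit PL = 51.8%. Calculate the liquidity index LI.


Result: 1.714

Derivation:
First compute the plasticity index:
PI = LL - PL = 65.1 - 51.8 = 13.3
Then compute the liquidity index:
LI = (w - PL) / PI
LI = (74.6 - 51.8) / 13.3
LI = 1.714


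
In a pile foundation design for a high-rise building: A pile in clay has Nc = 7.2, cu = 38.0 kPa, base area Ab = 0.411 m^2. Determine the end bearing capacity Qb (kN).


Using Qb = Nc * cu * Ab
Qb = 7.2 * 38.0 * 0.411
Qb = 112.45 kN


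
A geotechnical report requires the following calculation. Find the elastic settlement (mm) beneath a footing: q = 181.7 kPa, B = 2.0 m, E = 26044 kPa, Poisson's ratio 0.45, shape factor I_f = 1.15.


Using Se = q * B * (1 - nu^2) * I_f / E
1 - nu^2 = 1 - 0.45^2 = 0.7975
Se = 181.7 * 2.0 * 0.7975 * 1.15 / 26044
Se = 0.012797 m
Convert to mm: Se = 0.012797 * 1000 = 12.797 mm


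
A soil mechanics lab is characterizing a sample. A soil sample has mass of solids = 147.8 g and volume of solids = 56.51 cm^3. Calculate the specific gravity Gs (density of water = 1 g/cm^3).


Using Gs = m_s / (V_s * rho_w)
Since rho_w = 1 g/cm^3:
Gs = 147.8 / 56.51
Gs = 2.615


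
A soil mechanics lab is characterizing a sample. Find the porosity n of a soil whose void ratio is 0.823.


Using the relation n = e / (1 + e)
n = 0.823 / (1 + 0.823)
n = 0.823 / 1.823
n = 0.4515


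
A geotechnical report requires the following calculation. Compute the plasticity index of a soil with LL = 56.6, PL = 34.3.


Using PI = LL - PL
PI = 56.6 - 34.3
PI = 22.3


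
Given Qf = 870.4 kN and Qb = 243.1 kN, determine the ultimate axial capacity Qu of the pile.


Using Qu = Qf + Qb
Qu = 870.4 + 243.1
Qu = 1113.5 kN


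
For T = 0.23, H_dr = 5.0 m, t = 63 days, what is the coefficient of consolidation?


Using cv = T * H_dr^2 / t
H_dr^2 = 5.0^2 = 25.0
cv = 0.23 * 25.0 / 63
cv = 0.09127 m^2/day


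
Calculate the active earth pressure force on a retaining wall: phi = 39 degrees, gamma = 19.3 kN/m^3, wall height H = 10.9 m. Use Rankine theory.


Compute active earth pressure coefficient:
Ka = tan^2(45 - phi/2) = tan^2(25.5) = 0.227506
Compute active force:
Pa = 0.5 * Ka * gamma * H^2
Pa = 0.5 * 0.227506 * 19.3 * 10.9^2
Pa = 260.84 kN/m


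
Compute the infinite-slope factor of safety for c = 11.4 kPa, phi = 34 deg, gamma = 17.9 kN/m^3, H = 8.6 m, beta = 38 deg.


Result: 1.016

Derivation:
Using Fs = c / (gamma*H*sin(beta)*cos(beta)) + tan(phi)/tan(beta)
Cohesion contribution = 11.4 / (17.9*8.6*sin(38)*cos(38))
Cohesion contribution = 0.152644
Friction contribution = tan(34)/tan(38) = 0.863332
Fs = 0.152644 + 0.863332
Fs = 1.016


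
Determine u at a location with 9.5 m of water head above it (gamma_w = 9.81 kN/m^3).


Using u = gamma_w * h_w
u = 9.81 * 9.5
u = 93.2 kPa


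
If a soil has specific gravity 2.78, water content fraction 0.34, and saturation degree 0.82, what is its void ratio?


Result: 1.1527

Derivation:
Using the relation e = Gs * w / S
e = 2.78 * 0.34 / 0.82
e = 1.1527


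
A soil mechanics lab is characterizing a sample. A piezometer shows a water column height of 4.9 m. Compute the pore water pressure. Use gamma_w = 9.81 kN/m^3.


Using u = gamma_w * h_w
u = 9.81 * 4.9
u = 48.07 kPa


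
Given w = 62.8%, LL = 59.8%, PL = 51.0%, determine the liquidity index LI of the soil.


First compute the plasticity index:
PI = LL - PL = 59.8 - 51.0 = 8.8
Then compute the liquidity index:
LI = (w - PL) / PI
LI = (62.8 - 51.0) / 8.8
LI = 1.341


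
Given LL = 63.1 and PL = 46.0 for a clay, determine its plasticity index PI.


Using PI = LL - PL
PI = 63.1 - 46.0
PI = 17.1


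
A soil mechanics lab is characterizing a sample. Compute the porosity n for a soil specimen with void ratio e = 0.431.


Using the relation n = e / (1 + e)
n = 0.431 / (1 + 0.431)
n = 0.431 / 1.431
n = 0.3012


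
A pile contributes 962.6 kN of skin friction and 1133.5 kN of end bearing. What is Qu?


Using Qu = Qf + Qb
Qu = 962.6 + 1133.5
Qu = 2096.1 kN


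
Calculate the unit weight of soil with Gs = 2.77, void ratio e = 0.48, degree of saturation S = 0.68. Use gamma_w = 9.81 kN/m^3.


Using gamma = gamma_w * (Gs + S*e) / (1 + e)
Numerator: Gs + S*e = 2.77 + 0.68*0.48 = 3.0964
Denominator: 1 + e = 1 + 0.48 = 1.48
gamma = 9.81 * 3.0964 / 1.48
gamma = 20.524 kN/m^3


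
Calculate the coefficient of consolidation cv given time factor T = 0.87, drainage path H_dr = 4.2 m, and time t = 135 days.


Using cv = T * H_dr^2 / t
H_dr^2 = 4.2^2 = 17.64
cv = 0.87 * 17.64 / 135
cv = 0.11368 m^2/day


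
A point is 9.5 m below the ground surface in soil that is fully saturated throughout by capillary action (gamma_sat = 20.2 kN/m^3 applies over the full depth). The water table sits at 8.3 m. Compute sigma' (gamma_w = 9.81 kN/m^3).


Total stress = gamma_sat * depth
sigma = 20.2 * 9.5 = 191.9 kPa
Pore water pressure u = gamma_w * (depth - d_wt)
u = 9.81 * (9.5 - 8.3) = 11.772 kPa
Effective stress = sigma - u
sigma' = 191.9 - 11.772 = 180.13 kPa


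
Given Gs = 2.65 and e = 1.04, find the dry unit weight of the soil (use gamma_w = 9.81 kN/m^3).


Using gamma_d = Gs * gamma_w / (1 + e)
gamma_d = 2.65 * 9.81 / (1 + 1.04)
gamma_d = 2.65 * 9.81 / 2.04
gamma_d = 12.743 kN/m^3


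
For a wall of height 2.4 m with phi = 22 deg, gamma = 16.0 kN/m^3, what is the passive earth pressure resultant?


Compute passive earth pressure coefficient:
Kp = tan^2(45 + phi/2) = tan^2(56.0) = 2.197987
Compute passive force:
Pp = 0.5 * Kp * gamma * H^2
Pp = 0.5 * 2.197987 * 16.0 * 2.4^2
Pp = 101.28 kN/m


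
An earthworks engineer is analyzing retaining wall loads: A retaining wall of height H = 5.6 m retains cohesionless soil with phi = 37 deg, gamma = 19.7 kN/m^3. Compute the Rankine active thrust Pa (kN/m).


Result: 76.79 kN/m

Derivation:
Compute active earth pressure coefficient:
Ka = tan^2(45 - phi/2) = tan^2(26.5) = 0.248584
Compute active force:
Pa = 0.5 * Ka * gamma * H^2
Pa = 0.5 * 0.248584 * 19.7 * 5.6^2
Pa = 76.79 kN/m


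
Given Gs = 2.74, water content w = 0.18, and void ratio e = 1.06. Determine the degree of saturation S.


Using S = Gs * w / e
S = 2.74 * 0.18 / 1.06
S = 0.4653


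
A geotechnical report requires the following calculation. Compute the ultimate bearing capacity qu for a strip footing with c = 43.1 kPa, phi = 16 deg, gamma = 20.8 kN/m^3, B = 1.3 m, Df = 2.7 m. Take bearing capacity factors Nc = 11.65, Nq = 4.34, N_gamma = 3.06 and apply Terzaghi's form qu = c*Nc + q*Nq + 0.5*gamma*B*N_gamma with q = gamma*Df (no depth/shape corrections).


Result: 787.22 kPa

Derivation:
Compute qu = c*Nc + gamma*Df*Nq + 0.5*gamma*B*N_gamma
Term 1: 43.1 * 11.65 = 502.115
Term 2: 20.8 * 2.7 * 4.34 = 243.7344
Term 3: 0.5 * 20.8 * 1.3 * 3.06 = 41.3712
qu = 502.115 + 243.7344 + 41.3712
qu = 787.22 kPa


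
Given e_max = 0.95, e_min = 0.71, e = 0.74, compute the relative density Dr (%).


Result: 87.5 %

Derivation:
Using Dr = (e_max - e) / (e_max - e_min) * 100
e_max - e = 0.95 - 0.74 = 0.21
e_max - e_min = 0.95 - 0.71 = 0.24
Dr = 0.21 / 0.24 * 100
Dr = 87.5 %


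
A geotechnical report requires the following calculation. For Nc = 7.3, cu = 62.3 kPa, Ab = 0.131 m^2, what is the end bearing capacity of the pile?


Using Qb = Nc * cu * Ab
Qb = 7.3 * 62.3 * 0.131
Qb = 59.58 kN


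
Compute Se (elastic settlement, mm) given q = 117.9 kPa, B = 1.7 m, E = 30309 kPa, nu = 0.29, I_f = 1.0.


Using Se = q * B * (1 - nu^2) * I_f / E
1 - nu^2 = 1 - 0.29^2 = 0.9159
Se = 117.9 * 1.7 * 0.9159 * 1.0 / 30309
Se = 0.006057 m
Convert to mm: Se = 0.006057 * 1000 = 6.057 mm


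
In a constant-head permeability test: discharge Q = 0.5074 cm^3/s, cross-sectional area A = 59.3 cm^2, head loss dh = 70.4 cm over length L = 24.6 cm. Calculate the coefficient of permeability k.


Compute hydraulic gradient:
i = dh / L = 70.4 / 24.6 = 2.86179
Then apply Darcy's law:
k = Q / (A * i)
k = 0.5074 / (59.3 * 2.86179)
k = 0.5074 / 169.704
k = 0.00299 cm/s


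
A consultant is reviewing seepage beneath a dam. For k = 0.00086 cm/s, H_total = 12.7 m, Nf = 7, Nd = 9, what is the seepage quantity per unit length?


Convert k to m/s for unit consistency with H:
k = 0.00086 cm/s = 0.00086 / 100 m/s = 8.6e-06 m/s
Using q = k * H * Nf / Nd
Nf / Nd = 7 / 9 = 0.7778
q = 8.6e-06 * 12.7 * 0.7778
q = 8.495e-05 m^3/s per m


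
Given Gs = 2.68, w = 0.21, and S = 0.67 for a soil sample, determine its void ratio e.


Using the relation e = Gs * w / S
e = 2.68 * 0.21 / 0.67
e = 0.84


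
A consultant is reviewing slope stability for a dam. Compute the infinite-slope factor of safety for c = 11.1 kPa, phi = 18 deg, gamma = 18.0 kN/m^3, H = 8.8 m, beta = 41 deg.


Result: 0.515

Derivation:
Using Fs = c / (gamma*H*sin(beta)*cos(beta)) + tan(phi)/tan(beta)
Cohesion contribution = 11.1 / (18.0*8.8*sin(41)*cos(41))
Cohesion contribution = 0.141529
Friction contribution = tan(18)/tan(41) = 0.373777
Fs = 0.141529 + 0.373777
Fs = 0.515


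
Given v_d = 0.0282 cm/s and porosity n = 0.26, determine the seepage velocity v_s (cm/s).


Using v_s = v_d / n
v_s = 0.0282 / 0.26
v_s = 0.10846 cm/s


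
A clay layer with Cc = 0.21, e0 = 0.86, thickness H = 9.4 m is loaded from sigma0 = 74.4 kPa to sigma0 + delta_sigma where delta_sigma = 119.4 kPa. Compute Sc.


Result: 0.4413 m

Derivation:
Using Sc = Cc * H / (1 + e0) * log10((sigma0 + delta_sigma) / sigma0)
Stress ratio = (74.4 + 119.4) / 74.4 = 2.60484
log10(2.60484) = 0.415781
Cc * H / (1 + e0) = 0.21 * 9.4 / (1 + 0.86) = 1.06129
Sc = 1.06129 * 0.415781
Sc = 0.4413 m


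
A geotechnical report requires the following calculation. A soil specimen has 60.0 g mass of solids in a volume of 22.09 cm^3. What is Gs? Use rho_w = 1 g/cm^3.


Using Gs = m_s / (V_s * rho_w)
Since rho_w = 1 g/cm^3:
Gs = 60.0 / 22.09
Gs = 2.716


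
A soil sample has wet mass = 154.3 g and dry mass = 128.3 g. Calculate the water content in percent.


Using w = (m_wet - m_dry) / m_dry * 100
m_wet - m_dry = 154.3 - 128.3 = 26.0 g
w = 26.0 / 128.3 * 100
w = 20.27 %


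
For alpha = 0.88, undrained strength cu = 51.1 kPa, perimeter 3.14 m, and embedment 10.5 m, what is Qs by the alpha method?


Using Qs = alpha * cu * perimeter * L
Qs = 0.88 * 51.1 * 3.14 * 10.5
Qs = 1482.59 kN


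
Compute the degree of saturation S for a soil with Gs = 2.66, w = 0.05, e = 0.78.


Result: 0.1705

Derivation:
Using S = Gs * w / e
S = 2.66 * 0.05 / 0.78
S = 0.1705


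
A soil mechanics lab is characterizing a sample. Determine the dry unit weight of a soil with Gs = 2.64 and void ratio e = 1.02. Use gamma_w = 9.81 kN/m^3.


Using gamma_d = Gs * gamma_w / (1 + e)
gamma_d = 2.64 * 9.81 / (1 + 1.02)
gamma_d = 2.64 * 9.81 / 2.02
gamma_d = 12.821 kN/m^3


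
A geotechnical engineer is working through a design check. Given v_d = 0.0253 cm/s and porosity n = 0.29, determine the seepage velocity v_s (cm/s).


Using v_s = v_d / n
v_s = 0.0253 / 0.29
v_s = 0.08724 cm/s


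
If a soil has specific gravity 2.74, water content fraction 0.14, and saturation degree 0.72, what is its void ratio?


Using the relation e = Gs * w / S
e = 2.74 * 0.14 / 0.72
e = 0.5328


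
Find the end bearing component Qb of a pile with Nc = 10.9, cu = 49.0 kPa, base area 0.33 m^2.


Using Qb = Nc * cu * Ab
Qb = 10.9 * 49.0 * 0.33
Qb = 176.25 kN


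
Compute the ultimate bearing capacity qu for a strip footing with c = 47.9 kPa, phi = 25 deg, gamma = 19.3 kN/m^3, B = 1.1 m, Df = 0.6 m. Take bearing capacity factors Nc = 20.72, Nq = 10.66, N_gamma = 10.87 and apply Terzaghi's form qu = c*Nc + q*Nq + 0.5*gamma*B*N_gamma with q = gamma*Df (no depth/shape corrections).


Compute qu = c*Nc + gamma*Df*Nq + 0.5*gamma*B*N_gamma
Term 1: 47.9 * 20.72 = 992.488
Term 2: 19.3 * 0.6 * 10.66 = 123.4428
Term 3: 0.5 * 19.3 * 1.1 * 10.87 = 115.38505
qu = 992.488 + 123.4428 + 115.38505
qu = 1231.32 kPa


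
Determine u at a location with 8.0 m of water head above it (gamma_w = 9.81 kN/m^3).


Using u = gamma_w * h_w
u = 9.81 * 8.0
u = 78.48 kPa


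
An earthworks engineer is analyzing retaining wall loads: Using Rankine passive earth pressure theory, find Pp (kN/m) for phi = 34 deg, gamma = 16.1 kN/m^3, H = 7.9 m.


Compute passive earth pressure coefficient:
Kp = tan^2(45 + phi/2) = tan^2(62.0) = 3.537132
Compute passive force:
Pp = 0.5 * Kp * gamma * H^2
Pp = 0.5 * 3.537132 * 16.1 * 7.9^2
Pp = 1777.06 kN/m


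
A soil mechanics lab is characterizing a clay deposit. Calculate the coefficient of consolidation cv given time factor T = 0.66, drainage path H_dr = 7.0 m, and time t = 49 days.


Result: 0.66 m^2/day

Derivation:
Using cv = T * H_dr^2 / t
H_dr^2 = 7.0^2 = 49.0
cv = 0.66 * 49.0 / 49
cv = 0.66 m^2/day


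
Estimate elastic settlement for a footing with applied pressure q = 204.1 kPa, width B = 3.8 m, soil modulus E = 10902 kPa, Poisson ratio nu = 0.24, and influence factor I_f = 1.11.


Using Se = q * B * (1 - nu^2) * I_f / E
1 - nu^2 = 1 - 0.24^2 = 0.9424
Se = 204.1 * 3.8 * 0.9424 * 1.11 / 10902
Se = 0.074418 m
Convert to mm: Se = 0.074418 * 1000 = 74.418 mm


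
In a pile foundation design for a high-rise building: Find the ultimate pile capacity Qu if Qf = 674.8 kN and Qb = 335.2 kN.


Using Qu = Qf + Qb
Qu = 674.8 + 335.2
Qu = 1010.0 kN


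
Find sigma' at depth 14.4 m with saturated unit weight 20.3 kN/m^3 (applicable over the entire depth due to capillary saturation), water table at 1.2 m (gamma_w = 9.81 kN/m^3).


Total stress = gamma_sat * depth
sigma = 20.3 * 14.4 = 292.32 kPa
Pore water pressure u = gamma_w * (depth - d_wt)
u = 9.81 * (14.4 - 1.2) = 129.492 kPa
Effective stress = sigma - u
sigma' = 292.32 - 129.492 = 162.83 kPa


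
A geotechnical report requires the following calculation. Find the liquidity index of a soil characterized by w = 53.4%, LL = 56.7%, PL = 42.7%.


Result: 0.764

Derivation:
First compute the plasticity index:
PI = LL - PL = 56.7 - 42.7 = 14.0
Then compute the liquidity index:
LI = (w - PL) / PI
LI = (53.4 - 42.7) / 14.0
LI = 0.764


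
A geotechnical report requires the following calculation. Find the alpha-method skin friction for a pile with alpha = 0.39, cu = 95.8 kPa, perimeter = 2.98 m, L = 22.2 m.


Using Qs = alpha * cu * perimeter * L
Qs = 0.39 * 95.8 * 2.98 * 22.2
Qs = 2471.72 kN


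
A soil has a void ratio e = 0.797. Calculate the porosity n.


Using the relation n = e / (1 + e)
n = 0.797 / (1 + 0.797)
n = 0.797 / 1.797
n = 0.4435


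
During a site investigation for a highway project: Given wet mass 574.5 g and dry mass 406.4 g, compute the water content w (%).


Result: 41.36 %

Derivation:
Using w = (m_wet - m_dry) / m_dry * 100
m_wet - m_dry = 574.5 - 406.4 = 168.1 g
w = 168.1 / 406.4 * 100
w = 41.36 %


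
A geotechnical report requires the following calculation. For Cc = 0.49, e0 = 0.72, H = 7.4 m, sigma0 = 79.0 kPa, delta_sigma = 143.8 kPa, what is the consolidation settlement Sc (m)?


Using Sc = Cc * H / (1 + e0) * log10((sigma0 + delta_sigma) / sigma0)
Stress ratio = (79.0 + 143.8) / 79.0 = 2.82025
log10(2.82025) = 0.450288
Cc * H / (1 + e0) = 0.49 * 7.4 / (1 + 0.72) = 2.10814
Sc = 2.10814 * 0.450288
Sc = 0.9493 m


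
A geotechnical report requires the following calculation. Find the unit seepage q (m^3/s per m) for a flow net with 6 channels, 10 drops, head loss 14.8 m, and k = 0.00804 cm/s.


Convert k to m/s for unit consistency with H:
k = 0.00804 cm/s = 0.00804 / 100 m/s = 8.04e-05 m/s
Using q = k * H * Nf / Nd
Nf / Nd = 6 / 10 = 0.6
q = 8.04e-05 * 14.8 * 0.6
q = 0.000714 m^3/s per m


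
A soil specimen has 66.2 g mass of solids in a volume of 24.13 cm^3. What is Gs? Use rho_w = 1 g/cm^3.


Using Gs = m_s / (V_s * rho_w)
Since rho_w = 1 g/cm^3:
Gs = 66.2 / 24.13
Gs = 2.743


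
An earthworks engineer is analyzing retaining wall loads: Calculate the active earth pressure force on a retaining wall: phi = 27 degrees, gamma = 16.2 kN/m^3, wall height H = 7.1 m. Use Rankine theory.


Compute active earth pressure coefficient:
Ka = tan^2(45 - phi/2) = tan^2(31.5) = 0.375525
Compute active force:
Pa = 0.5 * Ka * gamma * H^2
Pa = 0.5 * 0.375525 * 16.2 * 7.1^2
Pa = 153.33 kN/m


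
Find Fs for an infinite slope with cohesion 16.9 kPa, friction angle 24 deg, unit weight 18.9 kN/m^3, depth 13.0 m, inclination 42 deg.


Using Fs = c / (gamma*H*sin(beta)*cos(beta)) + tan(phi)/tan(beta)
Cohesion contribution = 16.9 / (18.9*13.0*sin(42)*cos(42))
Cohesion contribution = 0.138324
Friction contribution = tan(24)/tan(42) = 0.494477
Fs = 0.138324 + 0.494477
Fs = 0.633


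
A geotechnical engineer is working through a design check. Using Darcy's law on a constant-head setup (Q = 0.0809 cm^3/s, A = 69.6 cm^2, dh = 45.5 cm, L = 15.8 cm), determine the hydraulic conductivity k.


Compute hydraulic gradient:
i = dh / L = 45.5 / 15.8 = 2.87975
Then apply Darcy's law:
k = Q / (A * i)
k = 0.0809 / (69.6 * 2.87975)
k = 0.0809 / 200.43
k = 0.000404 cm/s


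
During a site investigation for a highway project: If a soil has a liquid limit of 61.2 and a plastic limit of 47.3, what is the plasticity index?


Using PI = LL - PL
PI = 61.2 - 47.3
PI = 13.9


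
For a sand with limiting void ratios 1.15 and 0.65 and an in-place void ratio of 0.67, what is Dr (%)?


Result: 96.0 %

Derivation:
Using Dr = (e_max - e) / (e_max - e_min) * 100
e_max - e = 1.15 - 0.67 = 0.48
e_max - e_min = 1.15 - 0.65 = 0.5
Dr = 0.48 / 0.5 * 100
Dr = 96.0 %


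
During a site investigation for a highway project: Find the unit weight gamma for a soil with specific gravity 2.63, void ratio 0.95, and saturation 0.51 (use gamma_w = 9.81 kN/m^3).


Result: 15.668 kN/m^3

Derivation:
Using gamma = gamma_w * (Gs + S*e) / (1 + e)
Numerator: Gs + S*e = 2.63 + 0.51*0.95 = 3.1145
Denominator: 1 + e = 1 + 0.95 = 1.95
gamma = 9.81 * 3.1145 / 1.95
gamma = 15.668 kN/m^3


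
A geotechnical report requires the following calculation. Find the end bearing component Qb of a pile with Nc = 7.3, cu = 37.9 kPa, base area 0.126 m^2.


Using Qb = Nc * cu * Ab
Qb = 7.3 * 37.9 * 0.126
Qb = 34.86 kN


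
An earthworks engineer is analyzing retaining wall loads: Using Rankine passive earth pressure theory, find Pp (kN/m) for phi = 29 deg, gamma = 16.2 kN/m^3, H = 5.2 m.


Compute passive earth pressure coefficient:
Kp = tan^2(45 + phi/2) = tan^2(59.5) = 2.88206
Compute passive force:
Pp = 0.5 * Kp * gamma * H^2
Pp = 0.5 * 2.88206 * 16.2 * 5.2^2
Pp = 631.24 kN/m


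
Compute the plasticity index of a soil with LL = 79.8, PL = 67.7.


Result: 12.1

Derivation:
Using PI = LL - PL
PI = 79.8 - 67.7
PI = 12.1


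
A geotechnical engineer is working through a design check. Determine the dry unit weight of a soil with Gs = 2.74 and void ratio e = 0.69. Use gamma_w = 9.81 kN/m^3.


Using gamma_d = Gs * gamma_w / (1 + e)
gamma_d = 2.74 * 9.81 / (1 + 0.69)
gamma_d = 2.74 * 9.81 / 1.69
gamma_d = 15.905 kN/m^3


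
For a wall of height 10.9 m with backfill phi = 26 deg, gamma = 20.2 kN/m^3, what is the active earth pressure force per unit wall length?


Compute active earth pressure coefficient:
Ka = tan^2(45 - phi/2) = tan^2(32.0) = 0.390462
Compute active force:
Pa = 0.5 * Ka * gamma * H^2
Pa = 0.5 * 0.390462 * 20.2 * 10.9^2
Pa = 468.55 kN/m


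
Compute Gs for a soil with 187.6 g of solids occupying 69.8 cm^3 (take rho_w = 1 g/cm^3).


Using Gs = m_s / (V_s * rho_w)
Since rho_w = 1 g/cm^3:
Gs = 187.6 / 69.8
Gs = 2.688


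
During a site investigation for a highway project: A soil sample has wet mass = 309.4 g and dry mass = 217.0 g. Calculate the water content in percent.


Result: 42.58 %

Derivation:
Using w = (m_wet - m_dry) / m_dry * 100
m_wet - m_dry = 309.4 - 217.0 = 92.4 g
w = 92.4 / 217.0 * 100
w = 42.58 %


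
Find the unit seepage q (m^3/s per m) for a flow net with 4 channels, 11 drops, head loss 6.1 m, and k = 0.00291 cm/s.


Convert k to m/s for unit consistency with H:
k = 0.00291 cm/s = 0.00291 / 100 m/s = 2.91e-05 m/s
Using q = k * H * Nf / Nd
Nf / Nd = 4 / 11 = 0.3636
q = 2.91e-05 * 6.1 * 0.3636
q = 6.455e-05 m^3/s per m


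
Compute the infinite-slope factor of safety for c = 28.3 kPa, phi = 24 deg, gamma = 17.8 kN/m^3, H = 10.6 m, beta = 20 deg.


Using Fs = c / (gamma*H*sin(beta)*cos(beta)) + tan(phi)/tan(beta)
Cohesion contribution = 28.3 / (17.8*10.6*sin(20)*cos(20))
Cohesion contribution = 0.466684
Friction contribution = tan(24)/tan(20) = 1.22326
Fs = 0.466684 + 1.22326
Fs = 1.69


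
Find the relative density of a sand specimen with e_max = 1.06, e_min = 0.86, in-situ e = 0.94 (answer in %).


Result: 60.0 %

Derivation:
Using Dr = (e_max - e) / (e_max - e_min) * 100
e_max - e = 1.06 - 0.94 = 0.12
e_max - e_min = 1.06 - 0.86 = 0.2
Dr = 0.12 / 0.2 * 100
Dr = 60.0 %


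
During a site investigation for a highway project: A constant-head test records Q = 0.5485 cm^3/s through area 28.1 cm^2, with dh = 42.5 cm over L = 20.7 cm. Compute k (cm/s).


Compute hydraulic gradient:
i = dh / L = 42.5 / 20.7 = 2.05314
Then apply Darcy's law:
k = Q / (A * i)
k = 0.5485 / (28.1 * 2.05314)
k = 0.5485 / 57.6932
k = 0.009507 cm/s


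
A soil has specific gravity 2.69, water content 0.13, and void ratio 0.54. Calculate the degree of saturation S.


Using S = Gs * w / e
S = 2.69 * 0.13 / 0.54
S = 0.6476


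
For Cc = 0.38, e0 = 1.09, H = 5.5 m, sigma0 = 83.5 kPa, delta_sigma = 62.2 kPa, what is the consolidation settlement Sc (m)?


Using Sc = Cc * H / (1 + e0) * log10((sigma0 + delta_sigma) / sigma0)
Stress ratio = (83.5 + 62.2) / 83.5 = 1.74491
log10(1.74491) = 0.241773
Cc * H / (1 + e0) = 0.38 * 5.5 / (1 + 1.09) = 1
Sc = 1 * 0.241773
Sc = 0.2418 m


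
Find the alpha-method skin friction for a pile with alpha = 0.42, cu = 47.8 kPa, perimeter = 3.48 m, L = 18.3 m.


Result: 1278.52 kN

Derivation:
Using Qs = alpha * cu * perimeter * L
Qs = 0.42 * 47.8 * 3.48 * 18.3
Qs = 1278.52 kN


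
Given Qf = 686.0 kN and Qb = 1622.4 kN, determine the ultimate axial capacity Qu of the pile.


Using Qu = Qf + Qb
Qu = 686.0 + 1622.4
Qu = 2308.4 kN


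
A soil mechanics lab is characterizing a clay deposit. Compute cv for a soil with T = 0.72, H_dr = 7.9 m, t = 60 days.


Result: 0.74892 m^2/day

Derivation:
Using cv = T * H_dr^2 / t
H_dr^2 = 7.9^2 = 62.41
cv = 0.72 * 62.41 / 60
cv = 0.74892 m^2/day


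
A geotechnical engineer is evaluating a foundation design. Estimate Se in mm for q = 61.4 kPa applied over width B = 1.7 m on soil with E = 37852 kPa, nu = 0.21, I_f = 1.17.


Result: 3.084 mm

Derivation:
Using Se = q * B * (1 - nu^2) * I_f / E
1 - nu^2 = 1 - 0.21^2 = 0.9559
Se = 61.4 * 1.7 * 0.9559 * 1.17 / 37852
Se = 0.003084 m
Convert to mm: Se = 0.003084 * 1000 = 3.084 mm


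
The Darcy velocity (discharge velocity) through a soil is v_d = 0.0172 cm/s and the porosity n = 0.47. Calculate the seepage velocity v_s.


Using v_s = v_d / n
v_s = 0.0172 / 0.47
v_s = 0.0366 cm/s


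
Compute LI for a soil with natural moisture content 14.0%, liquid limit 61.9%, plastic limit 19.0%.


First compute the plasticity index:
PI = LL - PL = 61.9 - 19.0 = 42.9
Then compute the liquidity index:
LI = (w - PL) / PI
LI = (14.0 - 19.0) / 42.9
LI = -0.117


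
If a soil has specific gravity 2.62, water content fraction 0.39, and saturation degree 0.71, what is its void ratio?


Using the relation e = Gs * w / S
e = 2.62 * 0.39 / 0.71
e = 1.4392


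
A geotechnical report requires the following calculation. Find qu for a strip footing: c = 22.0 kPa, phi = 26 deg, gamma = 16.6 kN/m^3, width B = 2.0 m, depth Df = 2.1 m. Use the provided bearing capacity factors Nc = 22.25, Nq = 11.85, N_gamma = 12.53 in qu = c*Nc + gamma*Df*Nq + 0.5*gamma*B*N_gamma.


Result: 1110.59 kPa

Derivation:
Compute qu = c*Nc + gamma*Df*Nq + 0.5*gamma*B*N_gamma
Term 1: 22.0 * 22.25 = 489.5
Term 2: 16.6 * 2.1 * 11.85 = 413.091
Term 3: 0.5 * 16.6 * 2.0 * 12.53 = 207.998
qu = 489.5 + 413.091 + 207.998
qu = 1110.59 kPa


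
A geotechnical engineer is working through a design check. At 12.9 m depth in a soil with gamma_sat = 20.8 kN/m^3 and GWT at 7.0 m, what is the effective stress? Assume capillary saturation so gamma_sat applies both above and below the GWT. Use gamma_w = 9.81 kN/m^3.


Total stress = gamma_sat * depth
sigma = 20.8 * 12.9 = 268.32 kPa
Pore water pressure u = gamma_w * (depth - d_wt)
u = 9.81 * (12.9 - 7.0) = 57.879 kPa
Effective stress = sigma - u
sigma' = 268.32 - 57.879 = 210.44 kPa


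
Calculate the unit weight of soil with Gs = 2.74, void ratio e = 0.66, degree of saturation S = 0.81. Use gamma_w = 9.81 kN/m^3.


Using gamma = gamma_w * (Gs + S*e) / (1 + e)
Numerator: Gs + S*e = 2.74 + 0.81*0.66 = 3.2746
Denominator: 1 + e = 1 + 0.66 = 1.66
gamma = 9.81 * 3.2746 / 1.66
gamma = 19.352 kN/m^3


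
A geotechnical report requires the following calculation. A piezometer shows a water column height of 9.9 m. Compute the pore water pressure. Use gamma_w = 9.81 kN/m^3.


Result: 97.12 kPa

Derivation:
Using u = gamma_w * h_w
u = 9.81 * 9.9
u = 97.12 kPa


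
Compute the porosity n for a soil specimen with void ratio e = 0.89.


Result: 0.4709

Derivation:
Using the relation n = e / (1 + e)
n = 0.89 / (1 + 0.89)
n = 0.89 / 1.89
n = 0.4709


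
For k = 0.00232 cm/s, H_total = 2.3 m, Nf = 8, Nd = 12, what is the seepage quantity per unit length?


Convert k to m/s for unit consistency with H:
k = 0.00232 cm/s = 0.00232 / 100 m/s = 2.32e-05 m/s
Using q = k * H * Nf / Nd
Nf / Nd = 8 / 12 = 0.6667
q = 2.32e-05 * 2.3 * 0.6667
q = 3.557e-05 m^3/s per m


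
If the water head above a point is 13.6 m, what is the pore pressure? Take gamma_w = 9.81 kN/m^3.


Result: 133.42 kPa

Derivation:
Using u = gamma_w * h_w
u = 9.81 * 13.6
u = 133.42 kPa
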